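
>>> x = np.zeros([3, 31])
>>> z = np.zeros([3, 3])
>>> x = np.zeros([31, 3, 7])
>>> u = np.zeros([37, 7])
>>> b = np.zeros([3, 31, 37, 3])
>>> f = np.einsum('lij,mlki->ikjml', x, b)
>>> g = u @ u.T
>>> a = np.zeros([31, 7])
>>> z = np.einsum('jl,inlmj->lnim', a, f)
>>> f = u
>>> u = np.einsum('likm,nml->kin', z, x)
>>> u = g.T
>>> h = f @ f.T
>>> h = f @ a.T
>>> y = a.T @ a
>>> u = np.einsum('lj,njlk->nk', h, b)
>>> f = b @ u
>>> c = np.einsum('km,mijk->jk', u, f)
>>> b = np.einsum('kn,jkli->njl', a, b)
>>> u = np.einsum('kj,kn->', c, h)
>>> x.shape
(31, 3, 7)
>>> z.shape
(7, 37, 3, 3)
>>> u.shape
()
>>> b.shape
(7, 3, 37)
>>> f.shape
(3, 31, 37, 3)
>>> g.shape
(37, 37)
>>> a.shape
(31, 7)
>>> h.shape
(37, 31)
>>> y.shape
(7, 7)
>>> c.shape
(37, 3)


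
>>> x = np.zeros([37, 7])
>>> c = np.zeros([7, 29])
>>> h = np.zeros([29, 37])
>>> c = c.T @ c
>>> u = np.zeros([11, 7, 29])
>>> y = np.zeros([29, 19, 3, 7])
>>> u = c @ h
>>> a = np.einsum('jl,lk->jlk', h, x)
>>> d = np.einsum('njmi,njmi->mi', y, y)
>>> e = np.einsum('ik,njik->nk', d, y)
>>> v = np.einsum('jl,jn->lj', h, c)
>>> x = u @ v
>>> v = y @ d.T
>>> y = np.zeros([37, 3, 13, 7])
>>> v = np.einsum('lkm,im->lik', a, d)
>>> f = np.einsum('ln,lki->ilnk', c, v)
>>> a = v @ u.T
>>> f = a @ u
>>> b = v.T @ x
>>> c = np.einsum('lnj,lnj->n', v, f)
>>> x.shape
(29, 29)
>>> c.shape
(3,)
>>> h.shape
(29, 37)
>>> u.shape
(29, 37)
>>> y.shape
(37, 3, 13, 7)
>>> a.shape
(29, 3, 29)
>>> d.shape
(3, 7)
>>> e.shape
(29, 7)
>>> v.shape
(29, 3, 37)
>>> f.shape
(29, 3, 37)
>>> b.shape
(37, 3, 29)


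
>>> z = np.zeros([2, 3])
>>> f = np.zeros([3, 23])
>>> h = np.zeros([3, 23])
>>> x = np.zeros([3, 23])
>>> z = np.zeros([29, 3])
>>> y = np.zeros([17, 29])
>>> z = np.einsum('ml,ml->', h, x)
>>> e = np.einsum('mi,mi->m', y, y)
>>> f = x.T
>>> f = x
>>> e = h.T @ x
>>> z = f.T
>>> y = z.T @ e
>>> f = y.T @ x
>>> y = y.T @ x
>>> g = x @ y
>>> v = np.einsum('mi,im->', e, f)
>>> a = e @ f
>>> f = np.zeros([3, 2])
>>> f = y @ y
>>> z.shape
(23, 3)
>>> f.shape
(23, 23)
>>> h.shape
(3, 23)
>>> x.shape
(3, 23)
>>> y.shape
(23, 23)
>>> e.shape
(23, 23)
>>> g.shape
(3, 23)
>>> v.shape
()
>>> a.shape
(23, 23)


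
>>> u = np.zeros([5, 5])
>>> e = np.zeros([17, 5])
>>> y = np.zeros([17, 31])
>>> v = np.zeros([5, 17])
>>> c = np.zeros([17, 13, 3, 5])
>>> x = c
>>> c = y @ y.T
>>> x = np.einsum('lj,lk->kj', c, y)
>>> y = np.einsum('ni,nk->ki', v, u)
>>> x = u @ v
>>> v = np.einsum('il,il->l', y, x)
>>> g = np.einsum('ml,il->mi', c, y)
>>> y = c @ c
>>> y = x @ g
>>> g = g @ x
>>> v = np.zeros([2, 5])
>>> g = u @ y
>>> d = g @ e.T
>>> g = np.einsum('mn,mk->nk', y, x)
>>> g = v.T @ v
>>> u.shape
(5, 5)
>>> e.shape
(17, 5)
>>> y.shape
(5, 5)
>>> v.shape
(2, 5)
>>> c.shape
(17, 17)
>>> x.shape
(5, 17)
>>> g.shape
(5, 5)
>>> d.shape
(5, 17)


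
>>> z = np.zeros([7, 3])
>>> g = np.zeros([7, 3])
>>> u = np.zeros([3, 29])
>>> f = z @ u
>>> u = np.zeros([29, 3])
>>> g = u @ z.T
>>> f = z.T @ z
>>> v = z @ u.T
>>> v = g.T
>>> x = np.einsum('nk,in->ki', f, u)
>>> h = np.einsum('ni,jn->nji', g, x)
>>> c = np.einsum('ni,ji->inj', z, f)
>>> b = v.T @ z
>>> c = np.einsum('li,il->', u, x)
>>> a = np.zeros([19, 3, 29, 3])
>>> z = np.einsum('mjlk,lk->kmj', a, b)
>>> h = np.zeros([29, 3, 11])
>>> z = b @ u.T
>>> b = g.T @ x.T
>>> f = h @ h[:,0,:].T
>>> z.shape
(29, 29)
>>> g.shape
(29, 7)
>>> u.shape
(29, 3)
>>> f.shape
(29, 3, 29)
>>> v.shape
(7, 29)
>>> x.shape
(3, 29)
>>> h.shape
(29, 3, 11)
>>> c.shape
()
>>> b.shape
(7, 3)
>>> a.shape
(19, 3, 29, 3)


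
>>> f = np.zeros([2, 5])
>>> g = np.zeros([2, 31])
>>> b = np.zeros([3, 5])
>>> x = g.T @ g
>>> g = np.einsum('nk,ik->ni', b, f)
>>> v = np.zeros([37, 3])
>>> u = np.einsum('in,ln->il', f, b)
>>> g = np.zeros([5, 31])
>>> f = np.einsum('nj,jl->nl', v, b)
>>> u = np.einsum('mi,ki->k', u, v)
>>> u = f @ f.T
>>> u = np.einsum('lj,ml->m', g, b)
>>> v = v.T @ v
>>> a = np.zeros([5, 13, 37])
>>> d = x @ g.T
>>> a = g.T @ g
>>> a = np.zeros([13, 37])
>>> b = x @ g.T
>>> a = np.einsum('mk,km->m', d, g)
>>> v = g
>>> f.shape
(37, 5)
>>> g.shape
(5, 31)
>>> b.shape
(31, 5)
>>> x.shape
(31, 31)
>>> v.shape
(5, 31)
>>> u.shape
(3,)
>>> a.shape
(31,)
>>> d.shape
(31, 5)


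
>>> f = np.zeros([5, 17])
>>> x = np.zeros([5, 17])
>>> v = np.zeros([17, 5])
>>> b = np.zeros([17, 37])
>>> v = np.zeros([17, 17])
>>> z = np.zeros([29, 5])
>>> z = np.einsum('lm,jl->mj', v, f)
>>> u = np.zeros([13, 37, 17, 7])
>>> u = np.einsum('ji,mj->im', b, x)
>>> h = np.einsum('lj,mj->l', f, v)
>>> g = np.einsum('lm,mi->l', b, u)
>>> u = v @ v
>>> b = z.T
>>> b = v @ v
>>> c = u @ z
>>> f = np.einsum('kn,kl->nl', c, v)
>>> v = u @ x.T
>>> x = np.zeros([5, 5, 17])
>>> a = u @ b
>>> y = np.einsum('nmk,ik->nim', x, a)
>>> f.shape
(5, 17)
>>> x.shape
(5, 5, 17)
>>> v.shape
(17, 5)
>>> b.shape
(17, 17)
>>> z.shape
(17, 5)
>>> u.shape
(17, 17)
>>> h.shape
(5,)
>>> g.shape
(17,)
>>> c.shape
(17, 5)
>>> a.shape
(17, 17)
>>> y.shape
(5, 17, 5)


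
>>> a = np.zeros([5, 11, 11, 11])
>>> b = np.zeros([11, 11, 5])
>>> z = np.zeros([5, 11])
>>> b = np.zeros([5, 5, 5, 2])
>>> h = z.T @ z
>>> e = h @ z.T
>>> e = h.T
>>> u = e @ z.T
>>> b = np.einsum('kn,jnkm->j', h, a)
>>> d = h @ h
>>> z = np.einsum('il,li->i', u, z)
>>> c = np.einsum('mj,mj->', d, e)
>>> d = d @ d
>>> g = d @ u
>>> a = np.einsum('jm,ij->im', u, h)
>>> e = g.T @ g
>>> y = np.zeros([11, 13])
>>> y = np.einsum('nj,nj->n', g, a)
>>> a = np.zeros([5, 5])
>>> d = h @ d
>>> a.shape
(5, 5)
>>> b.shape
(5,)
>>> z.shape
(11,)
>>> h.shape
(11, 11)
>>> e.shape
(5, 5)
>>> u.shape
(11, 5)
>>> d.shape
(11, 11)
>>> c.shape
()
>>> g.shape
(11, 5)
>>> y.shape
(11,)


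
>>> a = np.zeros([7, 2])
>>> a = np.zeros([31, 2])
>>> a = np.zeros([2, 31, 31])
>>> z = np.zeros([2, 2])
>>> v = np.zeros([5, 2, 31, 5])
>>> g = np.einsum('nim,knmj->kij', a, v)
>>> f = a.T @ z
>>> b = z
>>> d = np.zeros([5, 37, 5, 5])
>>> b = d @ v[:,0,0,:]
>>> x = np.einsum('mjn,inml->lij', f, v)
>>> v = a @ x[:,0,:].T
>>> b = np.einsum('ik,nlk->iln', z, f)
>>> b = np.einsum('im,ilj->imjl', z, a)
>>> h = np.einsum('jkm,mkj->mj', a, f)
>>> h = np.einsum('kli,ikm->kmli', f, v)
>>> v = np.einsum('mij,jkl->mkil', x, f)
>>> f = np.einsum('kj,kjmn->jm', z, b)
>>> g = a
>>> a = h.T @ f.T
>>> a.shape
(2, 31, 5, 2)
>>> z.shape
(2, 2)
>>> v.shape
(5, 31, 5, 2)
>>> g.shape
(2, 31, 31)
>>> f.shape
(2, 31)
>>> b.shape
(2, 2, 31, 31)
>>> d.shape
(5, 37, 5, 5)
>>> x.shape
(5, 5, 31)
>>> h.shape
(31, 5, 31, 2)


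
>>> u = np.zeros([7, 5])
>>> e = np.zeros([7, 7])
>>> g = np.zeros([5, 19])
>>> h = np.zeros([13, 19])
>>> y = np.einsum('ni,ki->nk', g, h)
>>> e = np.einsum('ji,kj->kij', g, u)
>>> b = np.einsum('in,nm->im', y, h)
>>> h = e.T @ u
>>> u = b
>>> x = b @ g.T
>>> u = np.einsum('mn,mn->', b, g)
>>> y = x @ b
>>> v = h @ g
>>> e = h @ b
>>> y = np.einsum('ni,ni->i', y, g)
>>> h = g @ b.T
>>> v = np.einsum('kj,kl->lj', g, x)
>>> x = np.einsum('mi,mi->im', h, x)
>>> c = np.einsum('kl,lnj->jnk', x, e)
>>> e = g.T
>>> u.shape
()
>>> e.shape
(19, 5)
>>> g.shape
(5, 19)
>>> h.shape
(5, 5)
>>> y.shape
(19,)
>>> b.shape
(5, 19)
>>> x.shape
(5, 5)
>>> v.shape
(5, 19)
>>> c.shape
(19, 19, 5)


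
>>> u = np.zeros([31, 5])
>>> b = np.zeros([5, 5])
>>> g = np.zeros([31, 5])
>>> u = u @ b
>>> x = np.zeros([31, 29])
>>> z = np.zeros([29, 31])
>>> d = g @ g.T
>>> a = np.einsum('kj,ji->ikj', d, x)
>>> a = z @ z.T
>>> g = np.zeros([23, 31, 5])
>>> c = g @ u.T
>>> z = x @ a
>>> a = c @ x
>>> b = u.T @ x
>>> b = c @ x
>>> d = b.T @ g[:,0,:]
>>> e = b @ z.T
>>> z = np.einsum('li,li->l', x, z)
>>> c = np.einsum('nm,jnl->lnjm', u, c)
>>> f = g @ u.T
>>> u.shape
(31, 5)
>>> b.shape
(23, 31, 29)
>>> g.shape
(23, 31, 5)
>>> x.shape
(31, 29)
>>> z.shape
(31,)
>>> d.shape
(29, 31, 5)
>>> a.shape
(23, 31, 29)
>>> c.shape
(31, 31, 23, 5)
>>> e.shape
(23, 31, 31)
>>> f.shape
(23, 31, 31)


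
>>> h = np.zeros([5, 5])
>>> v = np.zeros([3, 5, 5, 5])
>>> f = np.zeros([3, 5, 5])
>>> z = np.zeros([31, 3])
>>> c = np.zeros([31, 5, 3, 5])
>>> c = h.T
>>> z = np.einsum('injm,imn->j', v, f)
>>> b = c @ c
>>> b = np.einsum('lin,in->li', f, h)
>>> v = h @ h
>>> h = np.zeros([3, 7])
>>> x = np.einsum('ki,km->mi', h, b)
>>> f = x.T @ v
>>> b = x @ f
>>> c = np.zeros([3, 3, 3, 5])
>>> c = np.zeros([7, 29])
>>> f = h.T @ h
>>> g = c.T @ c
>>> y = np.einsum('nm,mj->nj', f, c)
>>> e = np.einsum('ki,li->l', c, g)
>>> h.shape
(3, 7)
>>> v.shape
(5, 5)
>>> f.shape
(7, 7)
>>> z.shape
(5,)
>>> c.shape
(7, 29)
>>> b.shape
(5, 5)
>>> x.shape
(5, 7)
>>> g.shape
(29, 29)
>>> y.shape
(7, 29)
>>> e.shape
(29,)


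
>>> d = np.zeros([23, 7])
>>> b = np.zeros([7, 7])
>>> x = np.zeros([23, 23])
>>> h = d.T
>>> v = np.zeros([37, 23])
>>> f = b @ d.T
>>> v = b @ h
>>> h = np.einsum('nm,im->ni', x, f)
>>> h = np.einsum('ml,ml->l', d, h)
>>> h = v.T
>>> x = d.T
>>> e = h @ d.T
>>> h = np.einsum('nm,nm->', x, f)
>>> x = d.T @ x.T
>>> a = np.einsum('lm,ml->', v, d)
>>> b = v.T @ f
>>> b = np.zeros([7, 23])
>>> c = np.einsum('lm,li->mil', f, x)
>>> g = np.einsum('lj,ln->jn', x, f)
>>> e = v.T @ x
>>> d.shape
(23, 7)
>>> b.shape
(7, 23)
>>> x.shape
(7, 7)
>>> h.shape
()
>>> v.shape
(7, 23)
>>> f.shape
(7, 23)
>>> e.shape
(23, 7)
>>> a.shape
()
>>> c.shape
(23, 7, 7)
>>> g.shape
(7, 23)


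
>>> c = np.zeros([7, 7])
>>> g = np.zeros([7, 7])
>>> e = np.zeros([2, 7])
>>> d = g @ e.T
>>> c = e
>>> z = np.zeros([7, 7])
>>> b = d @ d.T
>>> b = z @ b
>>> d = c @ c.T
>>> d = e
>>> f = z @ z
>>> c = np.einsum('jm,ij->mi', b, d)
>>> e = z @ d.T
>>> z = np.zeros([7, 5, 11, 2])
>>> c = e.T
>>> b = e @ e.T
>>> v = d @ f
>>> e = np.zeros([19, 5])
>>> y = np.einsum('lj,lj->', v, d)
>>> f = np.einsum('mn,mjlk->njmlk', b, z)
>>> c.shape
(2, 7)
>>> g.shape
(7, 7)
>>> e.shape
(19, 5)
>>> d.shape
(2, 7)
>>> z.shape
(7, 5, 11, 2)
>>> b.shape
(7, 7)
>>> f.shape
(7, 5, 7, 11, 2)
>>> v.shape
(2, 7)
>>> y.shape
()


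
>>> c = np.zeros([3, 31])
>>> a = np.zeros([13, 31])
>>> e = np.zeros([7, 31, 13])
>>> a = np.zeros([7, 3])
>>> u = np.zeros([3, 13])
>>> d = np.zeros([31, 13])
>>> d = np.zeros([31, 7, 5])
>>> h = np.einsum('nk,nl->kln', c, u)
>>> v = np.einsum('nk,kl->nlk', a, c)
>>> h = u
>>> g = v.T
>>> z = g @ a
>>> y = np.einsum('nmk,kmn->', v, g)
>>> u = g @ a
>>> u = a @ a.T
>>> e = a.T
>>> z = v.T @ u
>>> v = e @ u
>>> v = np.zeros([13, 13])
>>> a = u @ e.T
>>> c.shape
(3, 31)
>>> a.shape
(7, 3)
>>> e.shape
(3, 7)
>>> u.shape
(7, 7)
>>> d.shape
(31, 7, 5)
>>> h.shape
(3, 13)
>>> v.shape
(13, 13)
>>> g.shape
(3, 31, 7)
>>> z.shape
(3, 31, 7)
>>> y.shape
()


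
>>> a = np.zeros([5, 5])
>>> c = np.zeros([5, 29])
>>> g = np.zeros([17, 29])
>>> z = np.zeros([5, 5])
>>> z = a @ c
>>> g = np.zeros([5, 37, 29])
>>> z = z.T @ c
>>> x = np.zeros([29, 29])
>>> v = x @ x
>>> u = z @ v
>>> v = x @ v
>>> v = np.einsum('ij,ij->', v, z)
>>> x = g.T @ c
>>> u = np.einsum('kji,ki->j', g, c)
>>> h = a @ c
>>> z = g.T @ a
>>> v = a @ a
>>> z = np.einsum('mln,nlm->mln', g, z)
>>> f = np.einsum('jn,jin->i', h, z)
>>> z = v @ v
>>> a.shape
(5, 5)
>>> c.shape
(5, 29)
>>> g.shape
(5, 37, 29)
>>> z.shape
(5, 5)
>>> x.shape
(29, 37, 29)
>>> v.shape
(5, 5)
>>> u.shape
(37,)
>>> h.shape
(5, 29)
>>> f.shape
(37,)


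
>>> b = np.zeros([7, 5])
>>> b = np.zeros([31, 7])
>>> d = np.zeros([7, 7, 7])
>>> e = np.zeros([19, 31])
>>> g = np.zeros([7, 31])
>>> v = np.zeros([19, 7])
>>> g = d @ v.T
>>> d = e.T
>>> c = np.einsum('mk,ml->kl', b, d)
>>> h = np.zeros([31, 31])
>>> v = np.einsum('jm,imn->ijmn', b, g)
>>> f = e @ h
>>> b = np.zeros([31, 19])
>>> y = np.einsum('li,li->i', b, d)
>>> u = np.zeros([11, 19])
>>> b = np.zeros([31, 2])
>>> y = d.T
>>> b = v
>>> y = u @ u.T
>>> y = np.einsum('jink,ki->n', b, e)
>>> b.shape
(7, 31, 7, 19)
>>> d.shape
(31, 19)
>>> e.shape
(19, 31)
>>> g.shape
(7, 7, 19)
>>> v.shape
(7, 31, 7, 19)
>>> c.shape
(7, 19)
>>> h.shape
(31, 31)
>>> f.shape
(19, 31)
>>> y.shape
(7,)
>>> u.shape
(11, 19)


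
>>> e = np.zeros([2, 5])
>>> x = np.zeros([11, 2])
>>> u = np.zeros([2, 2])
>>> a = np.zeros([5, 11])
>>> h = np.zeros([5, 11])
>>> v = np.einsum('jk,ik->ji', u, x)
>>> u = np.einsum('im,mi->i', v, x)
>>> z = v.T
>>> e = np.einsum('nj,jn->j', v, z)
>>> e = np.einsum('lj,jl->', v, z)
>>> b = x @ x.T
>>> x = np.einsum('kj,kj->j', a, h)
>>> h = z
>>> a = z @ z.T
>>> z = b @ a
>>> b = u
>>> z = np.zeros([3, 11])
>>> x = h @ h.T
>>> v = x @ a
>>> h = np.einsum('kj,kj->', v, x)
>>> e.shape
()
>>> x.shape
(11, 11)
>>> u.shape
(2,)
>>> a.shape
(11, 11)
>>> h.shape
()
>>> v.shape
(11, 11)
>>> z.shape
(3, 11)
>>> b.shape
(2,)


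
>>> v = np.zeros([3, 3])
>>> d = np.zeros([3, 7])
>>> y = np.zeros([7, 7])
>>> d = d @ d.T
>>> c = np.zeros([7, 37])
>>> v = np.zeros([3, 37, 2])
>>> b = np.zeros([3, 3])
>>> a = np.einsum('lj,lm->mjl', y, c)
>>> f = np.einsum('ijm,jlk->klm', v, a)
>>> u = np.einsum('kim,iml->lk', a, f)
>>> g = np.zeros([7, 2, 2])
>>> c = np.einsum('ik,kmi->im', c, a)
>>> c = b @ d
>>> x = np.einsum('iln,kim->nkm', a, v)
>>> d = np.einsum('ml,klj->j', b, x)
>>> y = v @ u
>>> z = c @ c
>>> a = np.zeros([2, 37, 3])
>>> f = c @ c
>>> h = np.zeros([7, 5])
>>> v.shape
(3, 37, 2)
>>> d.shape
(2,)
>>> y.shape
(3, 37, 37)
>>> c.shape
(3, 3)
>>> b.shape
(3, 3)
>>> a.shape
(2, 37, 3)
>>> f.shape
(3, 3)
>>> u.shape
(2, 37)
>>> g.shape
(7, 2, 2)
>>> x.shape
(7, 3, 2)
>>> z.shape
(3, 3)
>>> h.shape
(7, 5)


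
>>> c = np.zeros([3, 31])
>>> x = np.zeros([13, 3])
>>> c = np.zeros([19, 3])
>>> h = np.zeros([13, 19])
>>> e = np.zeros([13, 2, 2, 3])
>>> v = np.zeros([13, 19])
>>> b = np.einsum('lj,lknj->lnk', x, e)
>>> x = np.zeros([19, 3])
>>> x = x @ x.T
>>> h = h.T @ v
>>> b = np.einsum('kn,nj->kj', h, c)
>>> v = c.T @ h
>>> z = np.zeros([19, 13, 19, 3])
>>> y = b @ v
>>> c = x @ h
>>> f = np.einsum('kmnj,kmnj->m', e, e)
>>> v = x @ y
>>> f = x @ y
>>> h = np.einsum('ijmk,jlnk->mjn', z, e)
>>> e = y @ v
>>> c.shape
(19, 19)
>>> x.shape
(19, 19)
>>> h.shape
(19, 13, 2)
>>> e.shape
(19, 19)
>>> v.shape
(19, 19)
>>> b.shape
(19, 3)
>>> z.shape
(19, 13, 19, 3)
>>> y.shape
(19, 19)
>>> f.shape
(19, 19)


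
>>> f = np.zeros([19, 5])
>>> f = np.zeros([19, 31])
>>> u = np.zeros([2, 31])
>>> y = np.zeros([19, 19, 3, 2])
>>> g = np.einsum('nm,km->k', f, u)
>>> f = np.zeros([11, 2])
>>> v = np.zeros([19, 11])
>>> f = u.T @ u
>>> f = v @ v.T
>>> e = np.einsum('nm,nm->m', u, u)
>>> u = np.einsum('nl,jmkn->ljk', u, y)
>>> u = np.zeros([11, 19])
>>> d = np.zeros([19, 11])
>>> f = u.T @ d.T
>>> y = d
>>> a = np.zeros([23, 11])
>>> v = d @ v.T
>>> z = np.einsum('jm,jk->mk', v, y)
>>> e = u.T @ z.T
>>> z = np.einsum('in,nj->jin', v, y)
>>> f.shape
(19, 19)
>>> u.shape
(11, 19)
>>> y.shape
(19, 11)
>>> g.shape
(2,)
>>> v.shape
(19, 19)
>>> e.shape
(19, 19)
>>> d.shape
(19, 11)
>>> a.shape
(23, 11)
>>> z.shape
(11, 19, 19)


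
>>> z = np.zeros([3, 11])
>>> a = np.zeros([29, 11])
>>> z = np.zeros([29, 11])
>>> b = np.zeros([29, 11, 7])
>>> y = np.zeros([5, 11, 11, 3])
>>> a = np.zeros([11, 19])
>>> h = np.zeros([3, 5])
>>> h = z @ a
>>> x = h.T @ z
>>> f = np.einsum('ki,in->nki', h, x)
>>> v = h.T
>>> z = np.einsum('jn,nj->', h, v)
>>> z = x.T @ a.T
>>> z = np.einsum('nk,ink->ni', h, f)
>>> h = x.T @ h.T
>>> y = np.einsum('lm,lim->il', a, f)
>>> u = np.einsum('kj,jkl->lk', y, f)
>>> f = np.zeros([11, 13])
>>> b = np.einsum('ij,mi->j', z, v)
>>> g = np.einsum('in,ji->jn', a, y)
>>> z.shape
(29, 11)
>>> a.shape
(11, 19)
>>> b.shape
(11,)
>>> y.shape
(29, 11)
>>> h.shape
(11, 29)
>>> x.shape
(19, 11)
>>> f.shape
(11, 13)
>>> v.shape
(19, 29)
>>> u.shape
(19, 29)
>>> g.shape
(29, 19)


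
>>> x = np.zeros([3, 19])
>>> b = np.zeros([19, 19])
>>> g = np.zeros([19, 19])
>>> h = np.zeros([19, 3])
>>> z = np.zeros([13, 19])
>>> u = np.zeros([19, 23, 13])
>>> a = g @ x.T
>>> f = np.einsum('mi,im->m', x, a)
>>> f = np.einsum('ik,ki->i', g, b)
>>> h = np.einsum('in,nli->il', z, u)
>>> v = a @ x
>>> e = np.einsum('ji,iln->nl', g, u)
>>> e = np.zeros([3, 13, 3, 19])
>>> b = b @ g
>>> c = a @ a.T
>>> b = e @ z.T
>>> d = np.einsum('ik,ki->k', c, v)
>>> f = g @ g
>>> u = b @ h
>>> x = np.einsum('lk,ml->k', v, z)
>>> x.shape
(19,)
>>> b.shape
(3, 13, 3, 13)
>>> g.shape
(19, 19)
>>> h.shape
(13, 23)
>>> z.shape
(13, 19)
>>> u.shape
(3, 13, 3, 23)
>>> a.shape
(19, 3)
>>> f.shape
(19, 19)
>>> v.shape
(19, 19)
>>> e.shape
(3, 13, 3, 19)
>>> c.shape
(19, 19)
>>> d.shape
(19,)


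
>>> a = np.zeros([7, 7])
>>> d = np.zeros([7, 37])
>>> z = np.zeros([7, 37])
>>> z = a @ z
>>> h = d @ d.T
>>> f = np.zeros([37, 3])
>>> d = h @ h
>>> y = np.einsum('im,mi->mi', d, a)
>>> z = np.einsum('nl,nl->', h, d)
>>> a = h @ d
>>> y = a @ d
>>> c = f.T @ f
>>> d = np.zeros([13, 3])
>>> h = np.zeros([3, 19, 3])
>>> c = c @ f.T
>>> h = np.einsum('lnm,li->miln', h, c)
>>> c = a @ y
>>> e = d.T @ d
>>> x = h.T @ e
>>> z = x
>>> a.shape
(7, 7)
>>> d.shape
(13, 3)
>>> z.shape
(19, 3, 37, 3)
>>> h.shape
(3, 37, 3, 19)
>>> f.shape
(37, 3)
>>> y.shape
(7, 7)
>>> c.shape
(7, 7)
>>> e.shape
(3, 3)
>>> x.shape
(19, 3, 37, 3)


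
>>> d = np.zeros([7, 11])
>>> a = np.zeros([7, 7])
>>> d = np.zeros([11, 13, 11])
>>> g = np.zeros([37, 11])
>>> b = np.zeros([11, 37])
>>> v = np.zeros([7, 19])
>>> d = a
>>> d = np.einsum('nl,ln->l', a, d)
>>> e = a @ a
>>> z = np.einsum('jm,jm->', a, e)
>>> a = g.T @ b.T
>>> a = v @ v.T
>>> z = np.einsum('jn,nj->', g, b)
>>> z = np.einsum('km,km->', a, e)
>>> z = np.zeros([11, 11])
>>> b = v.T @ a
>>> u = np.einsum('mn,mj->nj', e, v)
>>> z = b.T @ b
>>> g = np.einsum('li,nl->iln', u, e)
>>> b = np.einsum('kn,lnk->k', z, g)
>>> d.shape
(7,)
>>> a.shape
(7, 7)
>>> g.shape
(19, 7, 7)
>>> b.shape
(7,)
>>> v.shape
(7, 19)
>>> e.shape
(7, 7)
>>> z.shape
(7, 7)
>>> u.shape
(7, 19)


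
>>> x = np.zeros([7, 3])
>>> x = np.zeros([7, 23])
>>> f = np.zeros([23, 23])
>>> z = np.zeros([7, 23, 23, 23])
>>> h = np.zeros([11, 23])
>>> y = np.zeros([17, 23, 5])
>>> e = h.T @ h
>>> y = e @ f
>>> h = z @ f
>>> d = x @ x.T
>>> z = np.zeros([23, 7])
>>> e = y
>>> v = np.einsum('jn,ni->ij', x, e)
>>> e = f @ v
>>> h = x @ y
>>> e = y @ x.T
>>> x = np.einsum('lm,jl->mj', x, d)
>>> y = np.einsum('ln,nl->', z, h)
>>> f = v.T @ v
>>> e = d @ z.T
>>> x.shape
(23, 7)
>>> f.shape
(7, 7)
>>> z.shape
(23, 7)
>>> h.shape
(7, 23)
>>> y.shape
()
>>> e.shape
(7, 23)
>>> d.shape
(7, 7)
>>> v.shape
(23, 7)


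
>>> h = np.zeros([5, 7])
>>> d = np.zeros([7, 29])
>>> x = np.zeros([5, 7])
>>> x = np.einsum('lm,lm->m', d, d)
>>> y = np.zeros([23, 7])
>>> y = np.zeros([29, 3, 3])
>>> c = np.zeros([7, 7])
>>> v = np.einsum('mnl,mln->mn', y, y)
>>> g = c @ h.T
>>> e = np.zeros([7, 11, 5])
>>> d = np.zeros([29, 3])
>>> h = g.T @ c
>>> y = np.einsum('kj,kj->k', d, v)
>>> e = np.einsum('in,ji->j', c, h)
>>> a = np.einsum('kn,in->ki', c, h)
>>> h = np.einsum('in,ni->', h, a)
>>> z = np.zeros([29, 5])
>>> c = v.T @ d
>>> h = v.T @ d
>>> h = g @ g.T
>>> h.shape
(7, 7)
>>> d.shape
(29, 3)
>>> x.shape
(29,)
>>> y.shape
(29,)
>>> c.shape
(3, 3)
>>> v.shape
(29, 3)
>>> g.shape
(7, 5)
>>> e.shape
(5,)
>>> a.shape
(7, 5)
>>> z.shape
(29, 5)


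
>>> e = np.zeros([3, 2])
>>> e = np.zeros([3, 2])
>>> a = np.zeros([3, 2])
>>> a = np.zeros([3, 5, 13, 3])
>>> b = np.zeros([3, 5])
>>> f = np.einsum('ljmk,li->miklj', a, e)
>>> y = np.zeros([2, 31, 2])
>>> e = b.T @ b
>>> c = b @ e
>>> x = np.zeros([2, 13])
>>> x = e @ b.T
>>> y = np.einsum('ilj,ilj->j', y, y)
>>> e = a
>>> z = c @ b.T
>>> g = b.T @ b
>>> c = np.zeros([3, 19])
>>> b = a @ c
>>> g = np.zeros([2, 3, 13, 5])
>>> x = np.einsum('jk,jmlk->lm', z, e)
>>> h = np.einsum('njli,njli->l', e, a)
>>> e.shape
(3, 5, 13, 3)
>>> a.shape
(3, 5, 13, 3)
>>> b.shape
(3, 5, 13, 19)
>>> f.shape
(13, 2, 3, 3, 5)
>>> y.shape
(2,)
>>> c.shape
(3, 19)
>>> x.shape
(13, 5)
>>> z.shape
(3, 3)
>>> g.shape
(2, 3, 13, 5)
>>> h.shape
(13,)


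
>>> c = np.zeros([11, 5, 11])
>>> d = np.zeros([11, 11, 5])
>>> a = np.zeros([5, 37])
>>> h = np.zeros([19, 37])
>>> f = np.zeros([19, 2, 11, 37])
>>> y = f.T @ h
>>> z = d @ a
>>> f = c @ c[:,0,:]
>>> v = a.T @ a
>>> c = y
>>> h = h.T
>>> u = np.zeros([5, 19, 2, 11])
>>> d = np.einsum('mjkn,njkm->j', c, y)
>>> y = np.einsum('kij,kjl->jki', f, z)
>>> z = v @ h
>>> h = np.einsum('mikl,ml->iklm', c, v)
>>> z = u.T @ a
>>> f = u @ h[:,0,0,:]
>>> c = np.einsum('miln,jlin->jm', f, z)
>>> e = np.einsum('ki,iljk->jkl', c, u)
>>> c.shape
(11, 5)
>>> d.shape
(11,)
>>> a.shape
(5, 37)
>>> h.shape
(11, 2, 37, 37)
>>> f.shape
(5, 19, 2, 37)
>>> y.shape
(11, 11, 5)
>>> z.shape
(11, 2, 19, 37)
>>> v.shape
(37, 37)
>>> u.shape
(5, 19, 2, 11)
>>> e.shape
(2, 11, 19)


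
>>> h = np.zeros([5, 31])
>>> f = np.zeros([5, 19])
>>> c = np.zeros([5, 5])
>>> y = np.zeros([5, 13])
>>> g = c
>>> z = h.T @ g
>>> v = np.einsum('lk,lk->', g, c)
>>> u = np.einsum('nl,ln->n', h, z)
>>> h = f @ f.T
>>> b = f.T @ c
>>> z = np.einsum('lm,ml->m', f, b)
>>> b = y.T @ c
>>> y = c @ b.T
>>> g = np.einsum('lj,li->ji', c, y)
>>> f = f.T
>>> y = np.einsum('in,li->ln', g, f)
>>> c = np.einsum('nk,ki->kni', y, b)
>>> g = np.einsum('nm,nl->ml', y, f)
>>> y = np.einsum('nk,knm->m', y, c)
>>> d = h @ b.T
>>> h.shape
(5, 5)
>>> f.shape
(19, 5)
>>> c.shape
(13, 19, 5)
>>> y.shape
(5,)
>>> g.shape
(13, 5)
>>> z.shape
(19,)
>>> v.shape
()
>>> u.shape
(5,)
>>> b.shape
(13, 5)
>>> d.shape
(5, 13)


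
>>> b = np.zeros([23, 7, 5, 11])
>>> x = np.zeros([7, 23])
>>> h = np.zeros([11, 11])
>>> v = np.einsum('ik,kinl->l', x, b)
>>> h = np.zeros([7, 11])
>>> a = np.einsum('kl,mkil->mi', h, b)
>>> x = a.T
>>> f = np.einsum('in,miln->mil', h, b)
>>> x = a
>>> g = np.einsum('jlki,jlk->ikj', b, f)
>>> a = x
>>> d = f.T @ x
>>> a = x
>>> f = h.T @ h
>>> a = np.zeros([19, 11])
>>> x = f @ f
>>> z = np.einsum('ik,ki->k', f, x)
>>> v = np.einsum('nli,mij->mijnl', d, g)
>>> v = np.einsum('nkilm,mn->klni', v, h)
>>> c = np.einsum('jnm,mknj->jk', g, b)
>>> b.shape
(23, 7, 5, 11)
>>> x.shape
(11, 11)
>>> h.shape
(7, 11)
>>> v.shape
(5, 5, 11, 23)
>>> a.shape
(19, 11)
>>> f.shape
(11, 11)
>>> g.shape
(11, 5, 23)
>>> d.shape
(5, 7, 5)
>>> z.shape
(11,)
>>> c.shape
(11, 7)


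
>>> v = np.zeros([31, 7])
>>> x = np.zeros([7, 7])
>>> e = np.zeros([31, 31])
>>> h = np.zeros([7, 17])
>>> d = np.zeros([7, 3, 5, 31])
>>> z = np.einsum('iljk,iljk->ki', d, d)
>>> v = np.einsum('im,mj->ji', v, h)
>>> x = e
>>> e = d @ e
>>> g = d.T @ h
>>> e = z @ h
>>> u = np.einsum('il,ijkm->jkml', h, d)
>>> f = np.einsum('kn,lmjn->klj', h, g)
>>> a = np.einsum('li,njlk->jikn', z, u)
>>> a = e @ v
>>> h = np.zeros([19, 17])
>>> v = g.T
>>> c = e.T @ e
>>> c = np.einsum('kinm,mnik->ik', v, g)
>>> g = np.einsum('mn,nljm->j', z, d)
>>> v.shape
(17, 3, 5, 31)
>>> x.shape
(31, 31)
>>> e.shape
(31, 17)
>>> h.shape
(19, 17)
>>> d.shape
(7, 3, 5, 31)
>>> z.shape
(31, 7)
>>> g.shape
(5,)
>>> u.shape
(3, 5, 31, 17)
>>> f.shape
(7, 31, 3)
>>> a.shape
(31, 31)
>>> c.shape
(3, 17)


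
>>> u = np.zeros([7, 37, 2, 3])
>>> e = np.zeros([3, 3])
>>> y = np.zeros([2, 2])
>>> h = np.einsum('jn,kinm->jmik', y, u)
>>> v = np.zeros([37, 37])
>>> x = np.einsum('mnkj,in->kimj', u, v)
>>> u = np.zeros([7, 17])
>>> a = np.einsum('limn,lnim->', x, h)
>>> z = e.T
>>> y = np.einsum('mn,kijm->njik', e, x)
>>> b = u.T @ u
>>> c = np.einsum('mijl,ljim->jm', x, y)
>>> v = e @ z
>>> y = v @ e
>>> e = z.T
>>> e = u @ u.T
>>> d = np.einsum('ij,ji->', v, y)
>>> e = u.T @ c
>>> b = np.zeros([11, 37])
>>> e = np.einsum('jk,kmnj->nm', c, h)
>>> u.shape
(7, 17)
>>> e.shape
(37, 3)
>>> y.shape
(3, 3)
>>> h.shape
(2, 3, 37, 7)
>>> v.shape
(3, 3)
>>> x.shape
(2, 37, 7, 3)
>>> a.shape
()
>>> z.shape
(3, 3)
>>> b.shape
(11, 37)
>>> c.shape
(7, 2)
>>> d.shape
()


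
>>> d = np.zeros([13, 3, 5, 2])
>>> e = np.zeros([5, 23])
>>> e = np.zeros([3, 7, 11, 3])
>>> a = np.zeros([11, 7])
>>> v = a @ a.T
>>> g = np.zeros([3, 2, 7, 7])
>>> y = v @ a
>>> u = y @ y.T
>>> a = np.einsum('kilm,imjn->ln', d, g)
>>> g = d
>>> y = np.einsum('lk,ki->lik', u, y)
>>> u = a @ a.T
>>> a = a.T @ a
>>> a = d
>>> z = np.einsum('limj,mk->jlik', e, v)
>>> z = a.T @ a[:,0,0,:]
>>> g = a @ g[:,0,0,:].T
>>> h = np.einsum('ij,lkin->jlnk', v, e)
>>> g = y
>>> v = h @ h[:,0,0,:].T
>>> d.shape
(13, 3, 5, 2)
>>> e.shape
(3, 7, 11, 3)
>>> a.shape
(13, 3, 5, 2)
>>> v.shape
(11, 3, 3, 11)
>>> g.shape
(11, 7, 11)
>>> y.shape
(11, 7, 11)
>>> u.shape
(5, 5)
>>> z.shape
(2, 5, 3, 2)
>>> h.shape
(11, 3, 3, 7)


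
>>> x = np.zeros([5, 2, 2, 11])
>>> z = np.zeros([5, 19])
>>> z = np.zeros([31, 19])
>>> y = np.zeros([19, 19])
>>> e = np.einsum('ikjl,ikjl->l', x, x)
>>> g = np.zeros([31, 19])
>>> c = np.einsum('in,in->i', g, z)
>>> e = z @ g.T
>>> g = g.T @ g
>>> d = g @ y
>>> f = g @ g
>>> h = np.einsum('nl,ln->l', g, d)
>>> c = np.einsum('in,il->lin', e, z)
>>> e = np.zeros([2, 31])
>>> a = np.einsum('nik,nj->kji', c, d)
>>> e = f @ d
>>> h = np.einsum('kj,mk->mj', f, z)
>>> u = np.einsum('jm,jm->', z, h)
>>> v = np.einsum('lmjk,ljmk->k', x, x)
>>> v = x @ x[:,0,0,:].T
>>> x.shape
(5, 2, 2, 11)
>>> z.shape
(31, 19)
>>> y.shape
(19, 19)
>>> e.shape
(19, 19)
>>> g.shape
(19, 19)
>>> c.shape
(19, 31, 31)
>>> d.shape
(19, 19)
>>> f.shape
(19, 19)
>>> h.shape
(31, 19)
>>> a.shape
(31, 19, 31)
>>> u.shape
()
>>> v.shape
(5, 2, 2, 5)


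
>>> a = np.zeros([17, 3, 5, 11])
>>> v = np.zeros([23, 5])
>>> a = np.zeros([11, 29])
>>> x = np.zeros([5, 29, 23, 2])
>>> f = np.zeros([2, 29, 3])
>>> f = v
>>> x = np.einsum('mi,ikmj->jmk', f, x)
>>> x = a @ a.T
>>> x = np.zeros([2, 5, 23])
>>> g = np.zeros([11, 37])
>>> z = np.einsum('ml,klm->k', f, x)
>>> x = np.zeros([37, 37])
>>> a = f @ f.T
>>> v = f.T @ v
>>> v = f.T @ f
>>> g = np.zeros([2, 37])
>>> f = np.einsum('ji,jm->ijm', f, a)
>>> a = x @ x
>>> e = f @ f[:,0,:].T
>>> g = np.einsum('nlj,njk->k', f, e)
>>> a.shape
(37, 37)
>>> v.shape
(5, 5)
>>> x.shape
(37, 37)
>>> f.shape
(5, 23, 23)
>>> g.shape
(5,)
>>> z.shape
(2,)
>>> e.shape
(5, 23, 5)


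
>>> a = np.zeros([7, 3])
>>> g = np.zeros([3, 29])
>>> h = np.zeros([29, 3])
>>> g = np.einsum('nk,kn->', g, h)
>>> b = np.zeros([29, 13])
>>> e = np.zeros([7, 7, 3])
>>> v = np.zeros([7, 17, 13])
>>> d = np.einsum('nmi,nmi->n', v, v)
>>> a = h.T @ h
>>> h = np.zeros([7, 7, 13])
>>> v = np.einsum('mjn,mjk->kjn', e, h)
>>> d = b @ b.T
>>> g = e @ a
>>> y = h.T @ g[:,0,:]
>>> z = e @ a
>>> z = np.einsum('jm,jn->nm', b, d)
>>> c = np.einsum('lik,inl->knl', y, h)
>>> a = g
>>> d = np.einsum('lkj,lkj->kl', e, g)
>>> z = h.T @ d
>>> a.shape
(7, 7, 3)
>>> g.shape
(7, 7, 3)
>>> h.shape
(7, 7, 13)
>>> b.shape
(29, 13)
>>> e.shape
(7, 7, 3)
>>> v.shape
(13, 7, 3)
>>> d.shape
(7, 7)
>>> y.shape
(13, 7, 3)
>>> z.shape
(13, 7, 7)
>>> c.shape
(3, 7, 13)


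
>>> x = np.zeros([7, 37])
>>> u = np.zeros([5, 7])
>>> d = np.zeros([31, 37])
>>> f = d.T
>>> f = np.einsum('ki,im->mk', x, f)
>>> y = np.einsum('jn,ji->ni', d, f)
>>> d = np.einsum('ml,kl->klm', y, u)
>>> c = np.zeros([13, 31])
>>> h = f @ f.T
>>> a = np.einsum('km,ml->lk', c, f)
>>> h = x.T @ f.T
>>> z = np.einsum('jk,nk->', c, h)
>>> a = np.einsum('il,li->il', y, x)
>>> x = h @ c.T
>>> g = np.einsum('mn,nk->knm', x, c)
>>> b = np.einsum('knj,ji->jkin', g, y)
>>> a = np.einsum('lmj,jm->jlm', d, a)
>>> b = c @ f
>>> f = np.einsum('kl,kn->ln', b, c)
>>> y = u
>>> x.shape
(37, 13)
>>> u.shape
(5, 7)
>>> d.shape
(5, 7, 37)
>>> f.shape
(7, 31)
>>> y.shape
(5, 7)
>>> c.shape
(13, 31)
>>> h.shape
(37, 31)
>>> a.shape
(37, 5, 7)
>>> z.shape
()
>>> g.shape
(31, 13, 37)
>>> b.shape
(13, 7)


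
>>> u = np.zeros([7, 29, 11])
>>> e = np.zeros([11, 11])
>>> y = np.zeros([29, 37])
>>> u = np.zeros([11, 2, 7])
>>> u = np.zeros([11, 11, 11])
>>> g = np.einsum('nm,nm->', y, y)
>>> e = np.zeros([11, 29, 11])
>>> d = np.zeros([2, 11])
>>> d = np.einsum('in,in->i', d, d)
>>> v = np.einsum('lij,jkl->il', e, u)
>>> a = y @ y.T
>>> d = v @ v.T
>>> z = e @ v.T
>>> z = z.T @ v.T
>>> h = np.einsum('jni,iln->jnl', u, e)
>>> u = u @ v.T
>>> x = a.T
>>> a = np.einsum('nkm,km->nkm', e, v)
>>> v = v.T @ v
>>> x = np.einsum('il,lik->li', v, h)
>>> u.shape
(11, 11, 29)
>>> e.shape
(11, 29, 11)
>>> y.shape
(29, 37)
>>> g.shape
()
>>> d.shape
(29, 29)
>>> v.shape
(11, 11)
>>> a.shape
(11, 29, 11)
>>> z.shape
(29, 29, 29)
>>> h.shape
(11, 11, 29)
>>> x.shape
(11, 11)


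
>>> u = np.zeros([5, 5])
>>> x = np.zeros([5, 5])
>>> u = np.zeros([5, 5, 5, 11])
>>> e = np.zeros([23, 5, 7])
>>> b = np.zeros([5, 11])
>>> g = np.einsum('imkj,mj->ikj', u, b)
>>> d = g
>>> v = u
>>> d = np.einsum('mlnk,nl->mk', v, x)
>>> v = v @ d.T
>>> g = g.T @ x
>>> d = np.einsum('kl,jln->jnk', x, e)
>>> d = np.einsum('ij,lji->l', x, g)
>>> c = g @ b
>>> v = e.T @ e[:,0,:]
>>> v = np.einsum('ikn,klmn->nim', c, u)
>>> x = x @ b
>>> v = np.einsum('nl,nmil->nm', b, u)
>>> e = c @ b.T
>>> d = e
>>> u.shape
(5, 5, 5, 11)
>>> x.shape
(5, 11)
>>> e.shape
(11, 5, 5)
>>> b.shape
(5, 11)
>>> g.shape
(11, 5, 5)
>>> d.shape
(11, 5, 5)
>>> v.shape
(5, 5)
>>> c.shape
(11, 5, 11)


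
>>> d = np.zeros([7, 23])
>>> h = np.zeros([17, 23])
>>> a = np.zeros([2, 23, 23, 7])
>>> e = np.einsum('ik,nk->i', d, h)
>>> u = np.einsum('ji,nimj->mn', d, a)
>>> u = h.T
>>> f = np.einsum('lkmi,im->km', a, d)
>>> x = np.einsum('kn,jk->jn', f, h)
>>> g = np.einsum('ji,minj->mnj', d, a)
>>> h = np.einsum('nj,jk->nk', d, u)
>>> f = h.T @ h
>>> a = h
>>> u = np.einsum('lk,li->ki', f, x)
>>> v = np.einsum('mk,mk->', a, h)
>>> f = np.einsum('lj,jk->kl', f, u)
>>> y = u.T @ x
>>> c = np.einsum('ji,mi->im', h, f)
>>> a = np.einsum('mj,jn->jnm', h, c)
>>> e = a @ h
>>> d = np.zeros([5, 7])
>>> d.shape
(5, 7)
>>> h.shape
(7, 17)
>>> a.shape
(17, 23, 7)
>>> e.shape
(17, 23, 17)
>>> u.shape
(17, 23)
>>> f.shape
(23, 17)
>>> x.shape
(17, 23)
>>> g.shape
(2, 23, 7)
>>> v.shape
()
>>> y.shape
(23, 23)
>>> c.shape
(17, 23)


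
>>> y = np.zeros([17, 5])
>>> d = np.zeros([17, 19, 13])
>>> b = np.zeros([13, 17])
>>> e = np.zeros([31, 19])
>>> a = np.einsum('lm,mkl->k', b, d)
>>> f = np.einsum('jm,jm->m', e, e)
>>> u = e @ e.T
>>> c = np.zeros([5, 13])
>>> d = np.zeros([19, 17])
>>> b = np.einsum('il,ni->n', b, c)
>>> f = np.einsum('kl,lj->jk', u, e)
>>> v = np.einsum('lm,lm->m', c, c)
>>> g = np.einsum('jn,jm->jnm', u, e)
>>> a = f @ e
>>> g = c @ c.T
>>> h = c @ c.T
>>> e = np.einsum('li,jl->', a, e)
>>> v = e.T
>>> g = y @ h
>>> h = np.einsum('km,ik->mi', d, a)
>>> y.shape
(17, 5)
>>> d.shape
(19, 17)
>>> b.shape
(5,)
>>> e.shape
()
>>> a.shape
(19, 19)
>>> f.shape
(19, 31)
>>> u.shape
(31, 31)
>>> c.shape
(5, 13)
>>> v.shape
()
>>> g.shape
(17, 5)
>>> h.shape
(17, 19)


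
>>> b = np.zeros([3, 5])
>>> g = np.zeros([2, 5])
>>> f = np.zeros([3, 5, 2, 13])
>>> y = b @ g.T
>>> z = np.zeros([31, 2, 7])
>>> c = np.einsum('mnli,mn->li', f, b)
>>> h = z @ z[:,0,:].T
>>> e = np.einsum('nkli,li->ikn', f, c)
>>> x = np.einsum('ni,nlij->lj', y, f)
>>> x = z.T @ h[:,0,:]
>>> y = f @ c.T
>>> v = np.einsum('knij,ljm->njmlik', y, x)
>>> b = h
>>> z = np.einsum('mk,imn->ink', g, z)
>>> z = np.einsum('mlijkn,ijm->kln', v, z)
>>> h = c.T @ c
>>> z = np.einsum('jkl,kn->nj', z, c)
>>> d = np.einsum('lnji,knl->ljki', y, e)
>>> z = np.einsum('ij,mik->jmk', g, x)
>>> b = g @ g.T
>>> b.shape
(2, 2)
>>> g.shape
(2, 5)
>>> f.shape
(3, 5, 2, 13)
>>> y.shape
(3, 5, 2, 2)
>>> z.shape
(5, 7, 31)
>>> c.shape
(2, 13)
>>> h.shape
(13, 13)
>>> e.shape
(13, 5, 3)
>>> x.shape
(7, 2, 31)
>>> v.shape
(5, 2, 31, 7, 2, 3)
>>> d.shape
(3, 2, 13, 2)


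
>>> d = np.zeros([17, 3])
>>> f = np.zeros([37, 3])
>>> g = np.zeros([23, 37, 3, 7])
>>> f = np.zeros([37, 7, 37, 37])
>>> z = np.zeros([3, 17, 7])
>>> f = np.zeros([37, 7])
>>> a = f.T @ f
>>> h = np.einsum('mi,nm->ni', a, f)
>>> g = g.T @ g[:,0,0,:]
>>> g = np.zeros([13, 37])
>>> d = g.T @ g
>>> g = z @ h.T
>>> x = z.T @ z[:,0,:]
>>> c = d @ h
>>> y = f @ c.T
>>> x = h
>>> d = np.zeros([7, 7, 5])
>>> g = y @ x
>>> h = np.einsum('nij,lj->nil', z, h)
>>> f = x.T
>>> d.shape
(7, 7, 5)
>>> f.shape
(7, 37)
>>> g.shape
(37, 7)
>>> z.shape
(3, 17, 7)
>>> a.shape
(7, 7)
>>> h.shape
(3, 17, 37)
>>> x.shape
(37, 7)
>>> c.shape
(37, 7)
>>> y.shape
(37, 37)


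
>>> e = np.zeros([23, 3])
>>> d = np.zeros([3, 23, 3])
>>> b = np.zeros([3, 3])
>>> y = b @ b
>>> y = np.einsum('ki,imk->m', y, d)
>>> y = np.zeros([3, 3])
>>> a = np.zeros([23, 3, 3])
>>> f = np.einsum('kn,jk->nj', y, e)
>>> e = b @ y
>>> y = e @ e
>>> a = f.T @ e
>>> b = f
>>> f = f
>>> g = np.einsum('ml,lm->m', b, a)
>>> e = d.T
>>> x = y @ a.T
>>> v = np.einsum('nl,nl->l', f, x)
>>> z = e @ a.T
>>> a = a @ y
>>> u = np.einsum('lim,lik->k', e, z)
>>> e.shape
(3, 23, 3)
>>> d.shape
(3, 23, 3)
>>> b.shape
(3, 23)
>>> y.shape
(3, 3)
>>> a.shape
(23, 3)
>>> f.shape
(3, 23)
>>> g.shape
(3,)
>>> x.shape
(3, 23)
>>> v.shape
(23,)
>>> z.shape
(3, 23, 23)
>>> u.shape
(23,)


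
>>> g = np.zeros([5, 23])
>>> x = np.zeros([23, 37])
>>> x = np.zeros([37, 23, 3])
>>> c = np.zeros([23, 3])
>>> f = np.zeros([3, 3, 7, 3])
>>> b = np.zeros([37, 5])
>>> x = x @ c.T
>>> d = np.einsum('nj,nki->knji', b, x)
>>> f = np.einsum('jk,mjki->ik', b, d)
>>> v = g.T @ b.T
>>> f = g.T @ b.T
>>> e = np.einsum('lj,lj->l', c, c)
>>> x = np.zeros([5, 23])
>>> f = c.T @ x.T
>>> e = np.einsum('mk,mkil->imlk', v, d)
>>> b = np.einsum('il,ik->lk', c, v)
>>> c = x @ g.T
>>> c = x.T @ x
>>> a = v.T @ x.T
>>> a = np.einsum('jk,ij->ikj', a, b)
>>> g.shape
(5, 23)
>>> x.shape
(5, 23)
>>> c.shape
(23, 23)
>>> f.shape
(3, 5)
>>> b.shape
(3, 37)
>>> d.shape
(23, 37, 5, 23)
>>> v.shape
(23, 37)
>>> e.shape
(5, 23, 23, 37)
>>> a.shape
(3, 5, 37)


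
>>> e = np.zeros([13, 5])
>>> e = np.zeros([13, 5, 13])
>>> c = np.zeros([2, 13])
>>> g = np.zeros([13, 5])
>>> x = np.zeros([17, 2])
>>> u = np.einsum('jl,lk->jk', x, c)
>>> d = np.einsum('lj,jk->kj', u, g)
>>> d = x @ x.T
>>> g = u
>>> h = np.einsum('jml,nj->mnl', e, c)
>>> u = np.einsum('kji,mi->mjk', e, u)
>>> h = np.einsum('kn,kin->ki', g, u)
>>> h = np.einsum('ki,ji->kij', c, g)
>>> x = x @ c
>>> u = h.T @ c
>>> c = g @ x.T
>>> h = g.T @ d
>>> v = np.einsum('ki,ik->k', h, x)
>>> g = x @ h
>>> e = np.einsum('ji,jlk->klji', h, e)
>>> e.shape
(13, 5, 13, 17)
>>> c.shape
(17, 17)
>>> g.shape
(17, 17)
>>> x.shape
(17, 13)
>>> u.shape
(17, 13, 13)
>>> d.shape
(17, 17)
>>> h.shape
(13, 17)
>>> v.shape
(13,)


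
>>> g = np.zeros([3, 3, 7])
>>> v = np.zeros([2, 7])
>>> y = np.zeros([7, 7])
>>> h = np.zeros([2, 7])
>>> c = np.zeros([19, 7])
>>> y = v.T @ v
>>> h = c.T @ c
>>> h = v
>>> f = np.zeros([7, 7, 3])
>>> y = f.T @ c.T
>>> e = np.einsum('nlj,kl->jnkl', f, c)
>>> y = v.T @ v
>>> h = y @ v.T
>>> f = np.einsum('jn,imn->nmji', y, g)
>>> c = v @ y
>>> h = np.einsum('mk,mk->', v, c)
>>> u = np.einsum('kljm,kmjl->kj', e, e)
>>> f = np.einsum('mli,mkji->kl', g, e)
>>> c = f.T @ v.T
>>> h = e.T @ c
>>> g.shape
(3, 3, 7)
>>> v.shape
(2, 7)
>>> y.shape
(7, 7)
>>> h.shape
(7, 19, 7, 2)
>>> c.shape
(3, 2)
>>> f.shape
(7, 3)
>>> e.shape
(3, 7, 19, 7)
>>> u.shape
(3, 19)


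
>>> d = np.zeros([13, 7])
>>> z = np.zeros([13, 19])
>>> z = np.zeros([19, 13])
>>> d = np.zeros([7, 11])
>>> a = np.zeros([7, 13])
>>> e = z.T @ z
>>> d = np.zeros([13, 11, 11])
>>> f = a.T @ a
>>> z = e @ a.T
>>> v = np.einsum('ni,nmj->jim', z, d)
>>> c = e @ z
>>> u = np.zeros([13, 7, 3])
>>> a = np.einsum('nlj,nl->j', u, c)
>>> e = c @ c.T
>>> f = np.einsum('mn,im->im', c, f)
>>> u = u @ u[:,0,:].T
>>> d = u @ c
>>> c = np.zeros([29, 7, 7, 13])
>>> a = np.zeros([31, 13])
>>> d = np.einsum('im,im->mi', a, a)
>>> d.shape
(13, 31)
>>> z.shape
(13, 7)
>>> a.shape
(31, 13)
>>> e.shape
(13, 13)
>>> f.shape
(13, 13)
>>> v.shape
(11, 7, 11)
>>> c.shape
(29, 7, 7, 13)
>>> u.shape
(13, 7, 13)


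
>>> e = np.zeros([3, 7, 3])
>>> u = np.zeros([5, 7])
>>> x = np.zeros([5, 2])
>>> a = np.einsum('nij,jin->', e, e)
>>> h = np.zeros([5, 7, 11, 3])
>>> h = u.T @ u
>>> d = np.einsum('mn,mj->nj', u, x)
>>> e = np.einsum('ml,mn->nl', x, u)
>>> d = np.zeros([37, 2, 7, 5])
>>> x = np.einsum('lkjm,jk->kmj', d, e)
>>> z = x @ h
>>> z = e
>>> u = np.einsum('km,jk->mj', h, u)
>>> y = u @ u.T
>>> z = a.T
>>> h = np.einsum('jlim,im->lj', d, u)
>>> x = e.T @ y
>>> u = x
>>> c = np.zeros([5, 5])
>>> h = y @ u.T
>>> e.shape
(7, 2)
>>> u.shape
(2, 7)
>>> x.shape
(2, 7)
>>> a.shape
()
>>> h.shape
(7, 2)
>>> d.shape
(37, 2, 7, 5)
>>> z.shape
()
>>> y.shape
(7, 7)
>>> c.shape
(5, 5)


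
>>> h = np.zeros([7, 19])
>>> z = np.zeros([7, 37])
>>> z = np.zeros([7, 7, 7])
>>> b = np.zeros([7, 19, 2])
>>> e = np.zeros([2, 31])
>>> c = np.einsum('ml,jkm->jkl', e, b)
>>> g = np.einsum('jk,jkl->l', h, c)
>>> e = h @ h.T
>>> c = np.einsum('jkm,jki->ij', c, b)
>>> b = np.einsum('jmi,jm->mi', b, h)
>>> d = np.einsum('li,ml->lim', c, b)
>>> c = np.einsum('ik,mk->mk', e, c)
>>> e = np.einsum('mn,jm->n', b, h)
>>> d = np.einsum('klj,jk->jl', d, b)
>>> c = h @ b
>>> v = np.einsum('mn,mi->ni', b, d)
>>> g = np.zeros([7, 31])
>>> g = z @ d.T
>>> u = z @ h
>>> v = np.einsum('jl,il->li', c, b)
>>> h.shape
(7, 19)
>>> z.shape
(7, 7, 7)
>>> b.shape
(19, 2)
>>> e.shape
(2,)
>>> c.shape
(7, 2)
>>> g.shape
(7, 7, 19)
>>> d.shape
(19, 7)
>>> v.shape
(2, 19)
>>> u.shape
(7, 7, 19)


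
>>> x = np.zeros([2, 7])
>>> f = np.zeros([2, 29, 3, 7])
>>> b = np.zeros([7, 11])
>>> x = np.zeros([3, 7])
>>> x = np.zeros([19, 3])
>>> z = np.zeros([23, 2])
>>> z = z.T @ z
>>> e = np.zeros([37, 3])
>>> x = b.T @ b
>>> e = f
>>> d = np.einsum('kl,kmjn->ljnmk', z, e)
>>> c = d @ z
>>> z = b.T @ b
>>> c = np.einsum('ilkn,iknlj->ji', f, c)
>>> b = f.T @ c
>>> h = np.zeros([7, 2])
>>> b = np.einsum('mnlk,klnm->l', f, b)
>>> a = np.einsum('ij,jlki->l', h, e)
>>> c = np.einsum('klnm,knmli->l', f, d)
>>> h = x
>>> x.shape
(11, 11)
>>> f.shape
(2, 29, 3, 7)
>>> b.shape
(3,)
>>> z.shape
(11, 11)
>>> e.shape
(2, 29, 3, 7)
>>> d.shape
(2, 3, 7, 29, 2)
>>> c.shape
(29,)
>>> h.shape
(11, 11)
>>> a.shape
(29,)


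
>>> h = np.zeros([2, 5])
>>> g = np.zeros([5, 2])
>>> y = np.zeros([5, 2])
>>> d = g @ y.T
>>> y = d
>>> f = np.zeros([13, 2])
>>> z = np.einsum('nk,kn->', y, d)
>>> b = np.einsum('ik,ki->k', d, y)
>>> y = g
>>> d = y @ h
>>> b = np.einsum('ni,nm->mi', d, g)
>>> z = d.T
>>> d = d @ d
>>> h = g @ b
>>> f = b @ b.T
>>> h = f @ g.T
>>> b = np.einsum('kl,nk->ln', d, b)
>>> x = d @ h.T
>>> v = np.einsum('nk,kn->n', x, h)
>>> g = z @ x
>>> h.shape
(2, 5)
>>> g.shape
(5, 2)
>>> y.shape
(5, 2)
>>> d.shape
(5, 5)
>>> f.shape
(2, 2)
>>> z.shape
(5, 5)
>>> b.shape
(5, 2)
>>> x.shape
(5, 2)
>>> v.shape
(5,)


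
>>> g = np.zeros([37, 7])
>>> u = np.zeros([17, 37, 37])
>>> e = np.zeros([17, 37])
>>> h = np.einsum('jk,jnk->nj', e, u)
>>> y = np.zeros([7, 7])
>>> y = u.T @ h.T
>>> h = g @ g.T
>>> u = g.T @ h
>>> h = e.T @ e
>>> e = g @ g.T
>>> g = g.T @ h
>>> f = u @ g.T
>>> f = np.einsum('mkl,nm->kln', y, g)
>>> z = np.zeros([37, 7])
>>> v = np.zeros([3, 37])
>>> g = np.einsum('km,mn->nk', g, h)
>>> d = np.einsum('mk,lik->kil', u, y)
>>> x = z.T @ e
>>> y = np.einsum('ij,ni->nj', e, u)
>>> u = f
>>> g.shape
(37, 7)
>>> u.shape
(37, 37, 7)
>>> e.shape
(37, 37)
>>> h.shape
(37, 37)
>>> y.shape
(7, 37)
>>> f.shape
(37, 37, 7)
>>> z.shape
(37, 7)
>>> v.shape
(3, 37)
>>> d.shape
(37, 37, 37)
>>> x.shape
(7, 37)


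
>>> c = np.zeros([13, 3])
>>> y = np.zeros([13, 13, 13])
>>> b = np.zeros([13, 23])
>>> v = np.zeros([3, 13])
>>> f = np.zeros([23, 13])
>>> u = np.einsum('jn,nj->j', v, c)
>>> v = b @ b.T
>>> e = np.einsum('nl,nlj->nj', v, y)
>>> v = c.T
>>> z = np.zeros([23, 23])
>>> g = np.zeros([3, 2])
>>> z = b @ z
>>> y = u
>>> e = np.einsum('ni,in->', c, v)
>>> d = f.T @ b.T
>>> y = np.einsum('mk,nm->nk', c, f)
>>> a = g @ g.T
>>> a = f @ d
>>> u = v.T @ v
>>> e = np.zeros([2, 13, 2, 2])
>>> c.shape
(13, 3)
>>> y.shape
(23, 3)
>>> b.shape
(13, 23)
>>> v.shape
(3, 13)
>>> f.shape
(23, 13)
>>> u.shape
(13, 13)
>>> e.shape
(2, 13, 2, 2)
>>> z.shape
(13, 23)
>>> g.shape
(3, 2)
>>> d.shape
(13, 13)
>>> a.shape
(23, 13)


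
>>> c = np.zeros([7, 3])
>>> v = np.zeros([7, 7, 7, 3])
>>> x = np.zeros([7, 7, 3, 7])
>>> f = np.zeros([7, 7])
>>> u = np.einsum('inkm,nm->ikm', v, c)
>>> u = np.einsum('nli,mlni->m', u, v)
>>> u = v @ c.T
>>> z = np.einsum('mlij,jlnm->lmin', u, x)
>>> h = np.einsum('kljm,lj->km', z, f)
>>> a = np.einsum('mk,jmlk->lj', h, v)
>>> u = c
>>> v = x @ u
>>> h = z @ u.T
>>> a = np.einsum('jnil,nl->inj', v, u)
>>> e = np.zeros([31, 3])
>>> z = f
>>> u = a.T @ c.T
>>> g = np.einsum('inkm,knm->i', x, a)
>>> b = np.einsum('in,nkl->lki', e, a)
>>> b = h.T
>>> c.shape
(7, 3)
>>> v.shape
(7, 7, 3, 3)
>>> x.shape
(7, 7, 3, 7)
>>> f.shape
(7, 7)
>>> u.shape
(7, 7, 7)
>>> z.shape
(7, 7)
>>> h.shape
(7, 7, 7, 7)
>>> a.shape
(3, 7, 7)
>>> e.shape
(31, 3)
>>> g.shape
(7,)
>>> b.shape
(7, 7, 7, 7)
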